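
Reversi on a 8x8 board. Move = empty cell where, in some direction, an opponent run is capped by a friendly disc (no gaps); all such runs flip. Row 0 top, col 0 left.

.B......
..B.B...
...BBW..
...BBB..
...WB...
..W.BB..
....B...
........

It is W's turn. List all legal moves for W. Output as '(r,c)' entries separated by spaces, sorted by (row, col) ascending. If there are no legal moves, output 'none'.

(0,0): no bracket -> illegal
(0,2): no bracket -> illegal
(0,3): flips 1 -> legal
(0,4): no bracket -> illegal
(0,5): no bracket -> illegal
(1,0): no bracket -> illegal
(1,1): no bracket -> illegal
(1,3): flips 2 -> legal
(1,5): no bracket -> illegal
(2,1): no bracket -> illegal
(2,2): flips 2 -> legal
(2,6): no bracket -> illegal
(3,2): no bracket -> illegal
(3,6): no bracket -> illegal
(4,2): no bracket -> illegal
(4,5): flips 2 -> legal
(4,6): no bracket -> illegal
(5,3): no bracket -> illegal
(5,6): no bracket -> illegal
(6,3): no bracket -> illegal
(6,5): flips 1 -> legal
(6,6): no bracket -> illegal
(7,3): no bracket -> illegal
(7,4): no bracket -> illegal
(7,5): no bracket -> illegal

Answer: (0,3) (1,3) (2,2) (4,5) (6,5)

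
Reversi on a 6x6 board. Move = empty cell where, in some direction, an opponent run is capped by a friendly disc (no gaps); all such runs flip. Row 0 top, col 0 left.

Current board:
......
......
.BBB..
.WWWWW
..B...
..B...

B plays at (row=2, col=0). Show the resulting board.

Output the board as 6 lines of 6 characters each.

Place B at (2,0); scan 8 dirs for brackets.
Dir NW: edge -> no flip
Dir N: first cell '.' (not opp) -> no flip
Dir NE: first cell '.' (not opp) -> no flip
Dir W: edge -> no flip
Dir E: first cell 'B' (not opp) -> no flip
Dir SW: edge -> no flip
Dir S: first cell '.' (not opp) -> no flip
Dir SE: opp run (3,1) capped by B -> flip
All flips: (3,1)

Answer: ......
......
BBBB..
.BWWWW
..B...
..B...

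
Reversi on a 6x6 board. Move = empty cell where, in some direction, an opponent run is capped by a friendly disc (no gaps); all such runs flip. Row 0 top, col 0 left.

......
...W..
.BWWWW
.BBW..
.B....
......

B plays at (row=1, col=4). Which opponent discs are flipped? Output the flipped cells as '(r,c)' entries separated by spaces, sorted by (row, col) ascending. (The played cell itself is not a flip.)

Dir NW: first cell '.' (not opp) -> no flip
Dir N: first cell '.' (not opp) -> no flip
Dir NE: first cell '.' (not opp) -> no flip
Dir W: opp run (1,3), next='.' -> no flip
Dir E: first cell '.' (not opp) -> no flip
Dir SW: opp run (2,3) capped by B -> flip
Dir S: opp run (2,4), next='.' -> no flip
Dir SE: opp run (2,5), next=edge -> no flip

Answer: (2,3)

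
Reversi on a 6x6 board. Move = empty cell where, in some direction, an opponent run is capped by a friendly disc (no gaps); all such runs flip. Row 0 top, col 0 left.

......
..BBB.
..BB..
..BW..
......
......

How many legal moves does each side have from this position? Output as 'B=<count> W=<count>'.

-- B to move --
(2,4): no bracket -> illegal
(3,4): flips 1 -> legal
(4,2): no bracket -> illegal
(4,3): flips 1 -> legal
(4,4): flips 1 -> legal
B mobility = 3
-- W to move --
(0,1): no bracket -> illegal
(0,2): no bracket -> illegal
(0,3): flips 2 -> legal
(0,4): no bracket -> illegal
(0,5): no bracket -> illegal
(1,1): flips 1 -> legal
(1,5): no bracket -> illegal
(2,1): no bracket -> illegal
(2,4): no bracket -> illegal
(2,5): no bracket -> illegal
(3,1): flips 1 -> legal
(3,4): no bracket -> illegal
(4,1): no bracket -> illegal
(4,2): no bracket -> illegal
(4,3): no bracket -> illegal
W mobility = 3

Answer: B=3 W=3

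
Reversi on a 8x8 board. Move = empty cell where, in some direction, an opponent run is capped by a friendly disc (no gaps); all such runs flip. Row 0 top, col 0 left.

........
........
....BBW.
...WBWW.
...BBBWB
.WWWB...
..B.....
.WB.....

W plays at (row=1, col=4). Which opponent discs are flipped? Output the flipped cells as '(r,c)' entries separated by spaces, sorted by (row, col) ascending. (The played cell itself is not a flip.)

Dir NW: first cell '.' (not opp) -> no flip
Dir N: first cell '.' (not opp) -> no flip
Dir NE: first cell '.' (not opp) -> no flip
Dir W: first cell '.' (not opp) -> no flip
Dir E: first cell '.' (not opp) -> no flip
Dir SW: first cell '.' (not opp) -> no flip
Dir S: opp run (2,4) (3,4) (4,4) (5,4), next='.' -> no flip
Dir SE: opp run (2,5) capped by W -> flip

Answer: (2,5)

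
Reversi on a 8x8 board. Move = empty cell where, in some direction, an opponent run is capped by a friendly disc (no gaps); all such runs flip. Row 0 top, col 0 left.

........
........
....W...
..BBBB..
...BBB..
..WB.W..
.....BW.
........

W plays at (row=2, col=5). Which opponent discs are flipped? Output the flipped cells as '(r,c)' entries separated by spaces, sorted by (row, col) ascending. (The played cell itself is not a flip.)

Answer: (3,4) (3,5) (4,3) (4,5)

Derivation:
Dir NW: first cell '.' (not opp) -> no flip
Dir N: first cell '.' (not opp) -> no flip
Dir NE: first cell '.' (not opp) -> no flip
Dir W: first cell 'W' (not opp) -> no flip
Dir E: first cell '.' (not opp) -> no flip
Dir SW: opp run (3,4) (4,3) capped by W -> flip
Dir S: opp run (3,5) (4,5) capped by W -> flip
Dir SE: first cell '.' (not opp) -> no flip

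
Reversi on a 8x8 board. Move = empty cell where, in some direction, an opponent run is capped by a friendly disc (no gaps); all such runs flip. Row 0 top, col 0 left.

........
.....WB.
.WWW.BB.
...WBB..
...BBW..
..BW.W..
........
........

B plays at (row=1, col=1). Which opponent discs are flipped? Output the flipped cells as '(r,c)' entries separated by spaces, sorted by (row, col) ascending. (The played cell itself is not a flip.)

Answer: (2,2) (3,3)

Derivation:
Dir NW: first cell '.' (not opp) -> no flip
Dir N: first cell '.' (not opp) -> no flip
Dir NE: first cell '.' (not opp) -> no flip
Dir W: first cell '.' (not opp) -> no flip
Dir E: first cell '.' (not opp) -> no flip
Dir SW: first cell '.' (not opp) -> no flip
Dir S: opp run (2,1), next='.' -> no flip
Dir SE: opp run (2,2) (3,3) capped by B -> flip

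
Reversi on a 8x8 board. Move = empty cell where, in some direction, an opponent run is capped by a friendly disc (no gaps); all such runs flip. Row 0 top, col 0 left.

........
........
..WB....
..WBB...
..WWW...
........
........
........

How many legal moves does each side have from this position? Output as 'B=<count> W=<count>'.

-- B to move --
(1,1): flips 1 -> legal
(1,2): no bracket -> illegal
(1,3): no bracket -> illegal
(2,1): flips 1 -> legal
(3,1): flips 1 -> legal
(3,5): no bracket -> illegal
(4,1): flips 1 -> legal
(4,5): no bracket -> illegal
(5,1): flips 1 -> legal
(5,2): flips 1 -> legal
(5,3): flips 1 -> legal
(5,4): flips 1 -> legal
(5,5): flips 1 -> legal
B mobility = 9
-- W to move --
(1,2): no bracket -> illegal
(1,3): flips 2 -> legal
(1,4): flips 1 -> legal
(2,4): flips 3 -> legal
(2,5): flips 1 -> legal
(3,5): flips 2 -> legal
(4,5): no bracket -> illegal
W mobility = 5

Answer: B=9 W=5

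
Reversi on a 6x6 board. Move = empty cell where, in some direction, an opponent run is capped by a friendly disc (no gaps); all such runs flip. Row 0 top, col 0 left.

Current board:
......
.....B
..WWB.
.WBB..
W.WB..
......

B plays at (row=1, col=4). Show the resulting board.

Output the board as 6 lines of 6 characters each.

Place B at (1,4); scan 8 dirs for brackets.
Dir NW: first cell '.' (not opp) -> no flip
Dir N: first cell '.' (not opp) -> no flip
Dir NE: first cell '.' (not opp) -> no flip
Dir W: first cell '.' (not opp) -> no flip
Dir E: first cell 'B' (not opp) -> no flip
Dir SW: opp run (2,3) capped by B -> flip
Dir S: first cell 'B' (not opp) -> no flip
Dir SE: first cell '.' (not opp) -> no flip
All flips: (2,3)

Answer: ......
....BB
..WBB.
.WBB..
W.WB..
......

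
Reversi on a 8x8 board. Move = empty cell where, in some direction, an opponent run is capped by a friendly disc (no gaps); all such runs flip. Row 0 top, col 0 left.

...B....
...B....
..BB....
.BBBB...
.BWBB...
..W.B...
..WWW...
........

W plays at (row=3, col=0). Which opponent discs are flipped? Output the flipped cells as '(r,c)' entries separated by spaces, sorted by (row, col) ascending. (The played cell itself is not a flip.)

Answer: (4,1)

Derivation:
Dir NW: edge -> no flip
Dir N: first cell '.' (not opp) -> no flip
Dir NE: first cell '.' (not opp) -> no flip
Dir W: edge -> no flip
Dir E: opp run (3,1) (3,2) (3,3) (3,4), next='.' -> no flip
Dir SW: edge -> no flip
Dir S: first cell '.' (not opp) -> no flip
Dir SE: opp run (4,1) capped by W -> flip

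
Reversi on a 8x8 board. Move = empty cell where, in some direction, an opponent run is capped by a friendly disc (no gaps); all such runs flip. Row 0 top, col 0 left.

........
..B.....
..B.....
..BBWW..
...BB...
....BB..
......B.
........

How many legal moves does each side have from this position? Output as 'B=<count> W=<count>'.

Answer: B=4 W=4

Derivation:
-- B to move --
(2,3): no bracket -> illegal
(2,4): flips 1 -> legal
(2,5): flips 1 -> legal
(2,6): flips 1 -> legal
(3,6): flips 2 -> legal
(4,5): no bracket -> illegal
(4,6): no bracket -> illegal
B mobility = 4
-- W to move --
(0,1): no bracket -> illegal
(0,2): no bracket -> illegal
(0,3): no bracket -> illegal
(1,1): no bracket -> illegal
(1,3): no bracket -> illegal
(2,1): no bracket -> illegal
(2,3): no bracket -> illegal
(2,4): no bracket -> illegal
(3,1): flips 2 -> legal
(4,1): no bracket -> illegal
(4,2): no bracket -> illegal
(4,5): no bracket -> illegal
(4,6): no bracket -> illegal
(5,2): flips 1 -> legal
(5,3): flips 1 -> legal
(5,6): no bracket -> illegal
(5,7): no bracket -> illegal
(6,3): no bracket -> illegal
(6,4): flips 2 -> legal
(6,5): no bracket -> illegal
(6,7): no bracket -> illegal
(7,5): no bracket -> illegal
(7,6): no bracket -> illegal
(7,7): no bracket -> illegal
W mobility = 4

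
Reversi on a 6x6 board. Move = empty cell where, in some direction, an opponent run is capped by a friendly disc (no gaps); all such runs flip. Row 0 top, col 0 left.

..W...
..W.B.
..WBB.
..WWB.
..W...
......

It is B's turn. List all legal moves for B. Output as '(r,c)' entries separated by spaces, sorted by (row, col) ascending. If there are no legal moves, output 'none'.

Answer: (0,1) (2,1) (3,1) (4,1) (4,3) (5,1)

Derivation:
(0,1): flips 1 -> legal
(0,3): no bracket -> illegal
(1,1): no bracket -> illegal
(1,3): no bracket -> illegal
(2,1): flips 1 -> legal
(3,1): flips 2 -> legal
(4,1): flips 1 -> legal
(4,3): flips 1 -> legal
(4,4): no bracket -> illegal
(5,1): flips 2 -> legal
(5,2): no bracket -> illegal
(5,3): no bracket -> illegal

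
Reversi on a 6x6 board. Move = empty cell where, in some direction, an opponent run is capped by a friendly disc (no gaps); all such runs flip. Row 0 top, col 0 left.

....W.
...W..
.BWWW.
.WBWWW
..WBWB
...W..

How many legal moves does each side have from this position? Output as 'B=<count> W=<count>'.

Answer: B=7 W=5

Derivation:
-- B to move --
(0,2): no bracket -> illegal
(0,3): flips 3 -> legal
(0,5): no bracket -> illegal
(1,1): no bracket -> illegal
(1,2): flips 3 -> legal
(1,4): flips 1 -> legal
(1,5): no bracket -> illegal
(2,0): no bracket -> illegal
(2,5): flips 5 -> legal
(3,0): flips 1 -> legal
(4,0): no bracket -> illegal
(4,1): flips 2 -> legal
(5,1): no bracket -> illegal
(5,2): flips 1 -> legal
(5,4): no bracket -> illegal
(5,5): no bracket -> illegal
B mobility = 7
-- W to move --
(1,0): no bracket -> illegal
(1,1): flips 1 -> legal
(1,2): no bracket -> illegal
(2,0): flips 1 -> legal
(3,0): no bracket -> illegal
(4,1): flips 1 -> legal
(5,2): flips 1 -> legal
(5,4): no bracket -> illegal
(5,5): flips 1 -> legal
W mobility = 5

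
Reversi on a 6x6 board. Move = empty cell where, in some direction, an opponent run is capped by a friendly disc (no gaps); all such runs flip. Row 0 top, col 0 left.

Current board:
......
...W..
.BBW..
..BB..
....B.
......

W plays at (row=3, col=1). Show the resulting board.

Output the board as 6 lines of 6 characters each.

Answer: ......
...W..
.BWW..
.WBB..
....B.
......

Derivation:
Place W at (3,1); scan 8 dirs for brackets.
Dir NW: first cell '.' (not opp) -> no flip
Dir N: opp run (2,1), next='.' -> no flip
Dir NE: opp run (2,2) capped by W -> flip
Dir W: first cell '.' (not opp) -> no flip
Dir E: opp run (3,2) (3,3), next='.' -> no flip
Dir SW: first cell '.' (not opp) -> no flip
Dir S: first cell '.' (not opp) -> no flip
Dir SE: first cell '.' (not opp) -> no flip
All flips: (2,2)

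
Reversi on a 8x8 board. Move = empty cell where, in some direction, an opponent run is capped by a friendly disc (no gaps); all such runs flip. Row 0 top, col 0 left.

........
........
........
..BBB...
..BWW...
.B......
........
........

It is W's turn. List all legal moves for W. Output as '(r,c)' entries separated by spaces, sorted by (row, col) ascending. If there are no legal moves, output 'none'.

(2,1): flips 1 -> legal
(2,2): flips 1 -> legal
(2,3): flips 1 -> legal
(2,4): flips 1 -> legal
(2,5): flips 1 -> legal
(3,1): no bracket -> illegal
(3,5): no bracket -> illegal
(4,0): no bracket -> illegal
(4,1): flips 1 -> legal
(4,5): no bracket -> illegal
(5,0): no bracket -> illegal
(5,2): no bracket -> illegal
(5,3): no bracket -> illegal
(6,0): no bracket -> illegal
(6,1): no bracket -> illegal
(6,2): no bracket -> illegal

Answer: (2,1) (2,2) (2,3) (2,4) (2,5) (4,1)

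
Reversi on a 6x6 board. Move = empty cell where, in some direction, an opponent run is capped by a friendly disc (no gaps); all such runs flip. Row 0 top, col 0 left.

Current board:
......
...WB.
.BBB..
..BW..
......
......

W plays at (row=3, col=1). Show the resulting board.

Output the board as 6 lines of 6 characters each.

Answer: ......
...WB.
.BWB..
.WWW..
......
......

Derivation:
Place W at (3,1); scan 8 dirs for brackets.
Dir NW: first cell '.' (not opp) -> no flip
Dir N: opp run (2,1), next='.' -> no flip
Dir NE: opp run (2,2) capped by W -> flip
Dir W: first cell '.' (not opp) -> no flip
Dir E: opp run (3,2) capped by W -> flip
Dir SW: first cell '.' (not opp) -> no flip
Dir S: first cell '.' (not opp) -> no flip
Dir SE: first cell '.' (not opp) -> no flip
All flips: (2,2) (3,2)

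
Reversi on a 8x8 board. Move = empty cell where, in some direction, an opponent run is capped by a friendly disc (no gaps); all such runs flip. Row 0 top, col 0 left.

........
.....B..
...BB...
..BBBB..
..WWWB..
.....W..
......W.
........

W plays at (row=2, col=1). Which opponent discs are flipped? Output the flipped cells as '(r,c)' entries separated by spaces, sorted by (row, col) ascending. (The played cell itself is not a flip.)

Answer: (3,2)

Derivation:
Dir NW: first cell '.' (not opp) -> no flip
Dir N: first cell '.' (not opp) -> no flip
Dir NE: first cell '.' (not opp) -> no flip
Dir W: first cell '.' (not opp) -> no flip
Dir E: first cell '.' (not opp) -> no flip
Dir SW: first cell '.' (not opp) -> no flip
Dir S: first cell '.' (not opp) -> no flip
Dir SE: opp run (3,2) capped by W -> flip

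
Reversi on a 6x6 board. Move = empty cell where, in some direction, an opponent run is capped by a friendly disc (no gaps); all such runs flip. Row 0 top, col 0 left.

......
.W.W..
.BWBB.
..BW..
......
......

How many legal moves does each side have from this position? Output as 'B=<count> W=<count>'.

-- B to move --
(0,0): no bracket -> illegal
(0,1): flips 1 -> legal
(0,2): flips 1 -> legal
(0,3): flips 1 -> legal
(0,4): no bracket -> illegal
(1,0): no bracket -> illegal
(1,2): flips 1 -> legal
(1,4): no bracket -> illegal
(2,0): no bracket -> illegal
(3,1): no bracket -> illegal
(3,4): flips 1 -> legal
(4,2): flips 1 -> legal
(4,3): flips 1 -> legal
(4,4): no bracket -> illegal
B mobility = 7
-- W to move --
(1,0): no bracket -> illegal
(1,2): no bracket -> illegal
(1,4): no bracket -> illegal
(1,5): flips 1 -> legal
(2,0): flips 1 -> legal
(2,5): flips 2 -> legal
(3,0): no bracket -> illegal
(3,1): flips 2 -> legal
(3,4): no bracket -> illegal
(3,5): flips 1 -> legal
(4,1): no bracket -> illegal
(4,2): flips 1 -> legal
(4,3): no bracket -> illegal
W mobility = 6

Answer: B=7 W=6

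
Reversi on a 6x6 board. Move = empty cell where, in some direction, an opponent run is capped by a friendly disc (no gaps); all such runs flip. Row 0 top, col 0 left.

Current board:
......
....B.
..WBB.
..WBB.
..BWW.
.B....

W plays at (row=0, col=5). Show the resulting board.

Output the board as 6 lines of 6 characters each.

Answer: .....W
....W.
..WWB.
..WBB.
..BWW.
.B....

Derivation:
Place W at (0,5); scan 8 dirs for brackets.
Dir NW: edge -> no flip
Dir N: edge -> no flip
Dir NE: edge -> no flip
Dir W: first cell '.' (not opp) -> no flip
Dir E: edge -> no flip
Dir SW: opp run (1,4) (2,3) capped by W -> flip
Dir S: first cell '.' (not opp) -> no flip
Dir SE: edge -> no flip
All flips: (1,4) (2,3)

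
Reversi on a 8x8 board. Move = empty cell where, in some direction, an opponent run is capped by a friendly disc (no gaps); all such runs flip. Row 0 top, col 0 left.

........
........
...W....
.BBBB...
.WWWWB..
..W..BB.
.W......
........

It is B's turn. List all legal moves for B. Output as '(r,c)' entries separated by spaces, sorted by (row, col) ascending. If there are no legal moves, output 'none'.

Answer: (1,2) (1,3) (1,4) (4,0) (5,0) (5,1) (5,3) (5,4) (6,2) (7,0)

Derivation:
(1,2): flips 1 -> legal
(1,3): flips 1 -> legal
(1,4): flips 1 -> legal
(2,2): no bracket -> illegal
(2,4): no bracket -> illegal
(3,0): no bracket -> illegal
(3,5): no bracket -> illegal
(4,0): flips 4 -> legal
(5,0): flips 1 -> legal
(5,1): flips 2 -> legal
(5,3): flips 2 -> legal
(5,4): flips 2 -> legal
(6,0): no bracket -> illegal
(6,2): flips 2 -> legal
(6,3): no bracket -> illegal
(7,0): flips 3 -> legal
(7,1): no bracket -> illegal
(7,2): no bracket -> illegal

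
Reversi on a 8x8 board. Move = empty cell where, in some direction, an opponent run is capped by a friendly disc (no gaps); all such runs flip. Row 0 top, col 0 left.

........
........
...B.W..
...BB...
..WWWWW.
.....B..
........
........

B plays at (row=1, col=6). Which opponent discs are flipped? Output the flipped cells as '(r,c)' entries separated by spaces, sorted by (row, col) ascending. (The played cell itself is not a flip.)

Dir NW: first cell '.' (not opp) -> no flip
Dir N: first cell '.' (not opp) -> no flip
Dir NE: first cell '.' (not opp) -> no flip
Dir W: first cell '.' (not opp) -> no flip
Dir E: first cell '.' (not opp) -> no flip
Dir SW: opp run (2,5) capped by B -> flip
Dir S: first cell '.' (not opp) -> no flip
Dir SE: first cell '.' (not opp) -> no flip

Answer: (2,5)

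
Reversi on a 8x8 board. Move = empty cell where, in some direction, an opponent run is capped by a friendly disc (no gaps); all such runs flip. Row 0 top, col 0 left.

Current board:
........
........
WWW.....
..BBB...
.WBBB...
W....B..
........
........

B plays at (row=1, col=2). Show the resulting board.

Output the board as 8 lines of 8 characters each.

Answer: ........
..B.....
WWB.....
..BBB...
.WBBB...
W....B..
........
........

Derivation:
Place B at (1,2); scan 8 dirs for brackets.
Dir NW: first cell '.' (not opp) -> no flip
Dir N: first cell '.' (not opp) -> no flip
Dir NE: first cell '.' (not opp) -> no flip
Dir W: first cell '.' (not opp) -> no flip
Dir E: first cell '.' (not opp) -> no flip
Dir SW: opp run (2,1), next='.' -> no flip
Dir S: opp run (2,2) capped by B -> flip
Dir SE: first cell '.' (not opp) -> no flip
All flips: (2,2)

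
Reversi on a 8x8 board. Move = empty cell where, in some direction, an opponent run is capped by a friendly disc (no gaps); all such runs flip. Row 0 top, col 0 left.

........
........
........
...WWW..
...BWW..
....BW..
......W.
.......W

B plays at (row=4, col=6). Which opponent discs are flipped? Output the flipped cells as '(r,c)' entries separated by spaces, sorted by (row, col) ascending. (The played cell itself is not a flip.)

Answer: (4,4) (4,5)

Derivation:
Dir NW: opp run (3,5), next='.' -> no flip
Dir N: first cell '.' (not opp) -> no flip
Dir NE: first cell '.' (not opp) -> no flip
Dir W: opp run (4,5) (4,4) capped by B -> flip
Dir E: first cell '.' (not opp) -> no flip
Dir SW: opp run (5,5), next='.' -> no flip
Dir S: first cell '.' (not opp) -> no flip
Dir SE: first cell '.' (not opp) -> no flip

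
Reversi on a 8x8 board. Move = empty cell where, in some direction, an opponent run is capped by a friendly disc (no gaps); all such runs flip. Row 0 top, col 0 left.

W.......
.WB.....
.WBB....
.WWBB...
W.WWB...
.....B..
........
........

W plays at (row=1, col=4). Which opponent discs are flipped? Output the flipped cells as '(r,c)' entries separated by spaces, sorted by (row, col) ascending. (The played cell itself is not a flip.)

Answer: (2,3)

Derivation:
Dir NW: first cell '.' (not opp) -> no flip
Dir N: first cell '.' (not opp) -> no flip
Dir NE: first cell '.' (not opp) -> no flip
Dir W: first cell '.' (not opp) -> no flip
Dir E: first cell '.' (not opp) -> no flip
Dir SW: opp run (2,3) capped by W -> flip
Dir S: first cell '.' (not opp) -> no flip
Dir SE: first cell '.' (not opp) -> no flip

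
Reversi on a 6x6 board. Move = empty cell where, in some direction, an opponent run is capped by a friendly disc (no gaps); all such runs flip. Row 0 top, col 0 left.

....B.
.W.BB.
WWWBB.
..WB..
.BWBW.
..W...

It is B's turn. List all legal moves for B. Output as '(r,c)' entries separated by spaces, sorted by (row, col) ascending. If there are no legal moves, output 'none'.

Answer: (0,0) (1,0) (3,1) (4,5) (5,1) (5,5)

Derivation:
(0,0): flips 2 -> legal
(0,1): no bracket -> illegal
(0,2): no bracket -> illegal
(1,0): flips 2 -> legal
(1,2): no bracket -> illegal
(3,0): no bracket -> illegal
(3,1): flips 2 -> legal
(3,4): no bracket -> illegal
(3,5): no bracket -> illegal
(4,5): flips 1 -> legal
(5,1): flips 1 -> legal
(5,3): no bracket -> illegal
(5,4): no bracket -> illegal
(5,5): flips 1 -> legal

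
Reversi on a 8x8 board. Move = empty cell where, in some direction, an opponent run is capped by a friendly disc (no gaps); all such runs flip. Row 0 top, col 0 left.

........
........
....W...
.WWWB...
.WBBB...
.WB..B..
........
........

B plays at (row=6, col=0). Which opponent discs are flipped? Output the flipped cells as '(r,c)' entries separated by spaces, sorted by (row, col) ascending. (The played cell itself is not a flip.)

Dir NW: edge -> no flip
Dir N: first cell '.' (not opp) -> no flip
Dir NE: opp run (5,1) capped by B -> flip
Dir W: edge -> no flip
Dir E: first cell '.' (not opp) -> no flip
Dir SW: edge -> no flip
Dir S: first cell '.' (not opp) -> no flip
Dir SE: first cell '.' (not opp) -> no flip

Answer: (5,1)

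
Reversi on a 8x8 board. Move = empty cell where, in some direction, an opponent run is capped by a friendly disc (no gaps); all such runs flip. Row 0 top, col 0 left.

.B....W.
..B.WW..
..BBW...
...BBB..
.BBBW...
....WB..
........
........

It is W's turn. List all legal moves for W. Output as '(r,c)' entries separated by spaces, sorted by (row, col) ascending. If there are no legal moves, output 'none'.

(0,0): no bracket -> illegal
(0,2): no bracket -> illegal
(0,3): no bracket -> illegal
(1,0): no bracket -> illegal
(1,1): flips 2 -> legal
(1,3): no bracket -> illegal
(2,1): flips 2 -> legal
(2,5): no bracket -> illegal
(2,6): flips 1 -> legal
(3,0): no bracket -> illegal
(3,1): no bracket -> illegal
(3,2): flips 2 -> legal
(3,6): no bracket -> illegal
(4,0): flips 3 -> legal
(4,5): no bracket -> illegal
(4,6): flips 1 -> legal
(5,0): no bracket -> illegal
(5,1): flips 2 -> legal
(5,2): no bracket -> illegal
(5,3): no bracket -> illegal
(5,6): flips 1 -> legal
(6,4): no bracket -> illegal
(6,5): no bracket -> illegal
(6,6): flips 1 -> legal

Answer: (1,1) (2,1) (2,6) (3,2) (4,0) (4,6) (5,1) (5,6) (6,6)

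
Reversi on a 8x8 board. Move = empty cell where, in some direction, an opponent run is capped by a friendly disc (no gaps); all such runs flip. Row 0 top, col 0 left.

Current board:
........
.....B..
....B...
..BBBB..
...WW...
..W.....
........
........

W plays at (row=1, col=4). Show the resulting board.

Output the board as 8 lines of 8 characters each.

Place W at (1,4); scan 8 dirs for brackets.
Dir NW: first cell '.' (not opp) -> no flip
Dir N: first cell '.' (not opp) -> no flip
Dir NE: first cell '.' (not opp) -> no flip
Dir W: first cell '.' (not opp) -> no flip
Dir E: opp run (1,5), next='.' -> no flip
Dir SW: first cell '.' (not opp) -> no flip
Dir S: opp run (2,4) (3,4) capped by W -> flip
Dir SE: first cell '.' (not opp) -> no flip
All flips: (2,4) (3,4)

Answer: ........
....WB..
....W...
..BBWB..
...WW...
..W.....
........
........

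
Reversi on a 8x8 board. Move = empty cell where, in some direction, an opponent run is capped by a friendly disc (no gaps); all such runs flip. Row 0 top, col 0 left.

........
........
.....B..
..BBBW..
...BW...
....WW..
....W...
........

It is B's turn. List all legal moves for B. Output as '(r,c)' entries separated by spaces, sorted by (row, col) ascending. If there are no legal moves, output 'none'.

Answer: (3,6) (4,5) (6,5) (6,6) (7,4)

Derivation:
(2,4): no bracket -> illegal
(2,6): no bracket -> illegal
(3,6): flips 1 -> legal
(4,5): flips 2 -> legal
(4,6): no bracket -> illegal
(5,3): no bracket -> illegal
(5,6): no bracket -> illegal
(6,3): no bracket -> illegal
(6,5): flips 1 -> legal
(6,6): flips 2 -> legal
(7,3): no bracket -> illegal
(7,4): flips 3 -> legal
(7,5): no bracket -> illegal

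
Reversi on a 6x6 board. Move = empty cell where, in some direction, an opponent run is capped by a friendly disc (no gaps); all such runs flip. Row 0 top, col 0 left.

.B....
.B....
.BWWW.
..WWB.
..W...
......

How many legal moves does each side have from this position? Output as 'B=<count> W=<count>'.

Answer: B=6 W=6

Derivation:
-- B to move --
(1,2): flips 1 -> legal
(1,3): no bracket -> illegal
(1,4): flips 1 -> legal
(1,5): no bracket -> illegal
(2,5): flips 3 -> legal
(3,1): flips 2 -> legal
(3,5): no bracket -> illegal
(4,1): no bracket -> illegal
(4,3): flips 1 -> legal
(4,4): flips 2 -> legal
(5,1): no bracket -> illegal
(5,2): no bracket -> illegal
(5,3): no bracket -> illegal
B mobility = 6
-- W to move --
(0,0): flips 1 -> legal
(0,2): no bracket -> illegal
(1,0): flips 1 -> legal
(1,2): no bracket -> illegal
(2,0): flips 1 -> legal
(2,5): no bracket -> illegal
(3,0): no bracket -> illegal
(3,1): no bracket -> illegal
(3,5): flips 1 -> legal
(4,3): no bracket -> illegal
(4,4): flips 1 -> legal
(4,5): flips 1 -> legal
W mobility = 6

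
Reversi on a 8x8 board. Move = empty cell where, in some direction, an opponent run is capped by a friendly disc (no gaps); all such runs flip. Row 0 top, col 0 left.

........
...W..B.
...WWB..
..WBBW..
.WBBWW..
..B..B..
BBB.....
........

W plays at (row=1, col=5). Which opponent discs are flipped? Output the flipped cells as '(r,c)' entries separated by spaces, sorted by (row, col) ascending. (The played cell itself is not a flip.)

Dir NW: first cell '.' (not opp) -> no flip
Dir N: first cell '.' (not opp) -> no flip
Dir NE: first cell '.' (not opp) -> no flip
Dir W: first cell '.' (not opp) -> no flip
Dir E: opp run (1,6), next='.' -> no flip
Dir SW: first cell 'W' (not opp) -> no flip
Dir S: opp run (2,5) capped by W -> flip
Dir SE: first cell '.' (not opp) -> no flip

Answer: (2,5)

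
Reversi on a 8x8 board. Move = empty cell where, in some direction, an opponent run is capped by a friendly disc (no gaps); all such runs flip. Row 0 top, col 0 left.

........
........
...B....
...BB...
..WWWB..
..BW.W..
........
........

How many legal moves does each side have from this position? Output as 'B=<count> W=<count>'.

Answer: B=7 W=9

Derivation:
-- B to move --
(3,1): no bracket -> illegal
(3,2): flips 1 -> legal
(3,5): no bracket -> illegal
(4,1): flips 3 -> legal
(4,6): no bracket -> illegal
(5,1): flips 1 -> legal
(5,4): flips 2 -> legal
(5,6): no bracket -> illegal
(6,2): no bracket -> illegal
(6,3): flips 2 -> legal
(6,4): no bracket -> illegal
(6,5): flips 1 -> legal
(6,6): flips 2 -> legal
B mobility = 7
-- W to move --
(1,2): no bracket -> illegal
(1,3): flips 2 -> legal
(1,4): no bracket -> illegal
(2,2): flips 1 -> legal
(2,4): flips 2 -> legal
(2,5): flips 1 -> legal
(3,2): no bracket -> illegal
(3,5): flips 1 -> legal
(3,6): no bracket -> illegal
(4,1): no bracket -> illegal
(4,6): flips 1 -> legal
(5,1): flips 1 -> legal
(5,4): no bracket -> illegal
(5,6): no bracket -> illegal
(6,1): flips 1 -> legal
(6,2): flips 1 -> legal
(6,3): no bracket -> illegal
W mobility = 9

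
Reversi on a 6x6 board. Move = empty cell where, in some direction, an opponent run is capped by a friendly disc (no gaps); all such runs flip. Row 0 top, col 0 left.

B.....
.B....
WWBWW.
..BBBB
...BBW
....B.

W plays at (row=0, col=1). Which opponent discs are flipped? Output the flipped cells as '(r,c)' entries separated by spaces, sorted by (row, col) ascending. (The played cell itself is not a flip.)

Dir NW: edge -> no flip
Dir N: edge -> no flip
Dir NE: edge -> no flip
Dir W: opp run (0,0), next=edge -> no flip
Dir E: first cell '.' (not opp) -> no flip
Dir SW: first cell '.' (not opp) -> no flip
Dir S: opp run (1,1) capped by W -> flip
Dir SE: first cell '.' (not opp) -> no flip

Answer: (1,1)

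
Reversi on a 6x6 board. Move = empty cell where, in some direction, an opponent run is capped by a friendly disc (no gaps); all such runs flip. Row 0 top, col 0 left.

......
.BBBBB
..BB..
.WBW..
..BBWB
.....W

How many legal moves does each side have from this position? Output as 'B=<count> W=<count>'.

Answer: B=5 W=7

Derivation:
-- B to move --
(2,0): flips 1 -> legal
(2,1): no bracket -> illegal
(2,4): flips 1 -> legal
(3,0): flips 1 -> legal
(3,4): flips 1 -> legal
(3,5): no bracket -> illegal
(4,0): flips 1 -> legal
(4,1): no bracket -> illegal
(5,3): no bracket -> illegal
(5,4): no bracket -> illegal
B mobility = 5
-- W to move --
(0,0): flips 2 -> legal
(0,1): no bracket -> illegal
(0,2): no bracket -> illegal
(0,3): flips 2 -> legal
(0,4): flips 2 -> legal
(0,5): no bracket -> illegal
(1,0): no bracket -> illegal
(2,0): no bracket -> illegal
(2,1): no bracket -> illegal
(2,4): no bracket -> illegal
(2,5): no bracket -> illegal
(3,4): no bracket -> illegal
(3,5): flips 1 -> legal
(4,1): flips 2 -> legal
(5,1): flips 1 -> legal
(5,2): no bracket -> illegal
(5,3): flips 2 -> legal
(5,4): no bracket -> illegal
W mobility = 7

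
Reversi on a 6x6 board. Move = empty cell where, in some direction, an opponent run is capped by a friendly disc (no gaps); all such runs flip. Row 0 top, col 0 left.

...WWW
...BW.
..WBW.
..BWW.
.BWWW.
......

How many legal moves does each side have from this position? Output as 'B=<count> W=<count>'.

Answer: B=10 W=6

Derivation:
-- B to move --
(0,2): no bracket -> illegal
(1,1): no bracket -> illegal
(1,2): flips 1 -> legal
(1,5): flips 1 -> legal
(2,1): flips 1 -> legal
(2,5): flips 1 -> legal
(3,1): flips 1 -> legal
(3,5): flips 3 -> legal
(4,5): flips 4 -> legal
(5,1): no bracket -> illegal
(5,2): flips 1 -> legal
(5,3): flips 2 -> legal
(5,4): flips 1 -> legal
(5,5): no bracket -> illegal
B mobility = 10
-- W to move --
(0,2): flips 1 -> legal
(1,2): flips 2 -> legal
(2,1): flips 1 -> legal
(3,0): no bracket -> illegal
(3,1): flips 1 -> legal
(4,0): flips 1 -> legal
(5,0): flips 3 -> legal
(5,1): no bracket -> illegal
(5,2): no bracket -> illegal
W mobility = 6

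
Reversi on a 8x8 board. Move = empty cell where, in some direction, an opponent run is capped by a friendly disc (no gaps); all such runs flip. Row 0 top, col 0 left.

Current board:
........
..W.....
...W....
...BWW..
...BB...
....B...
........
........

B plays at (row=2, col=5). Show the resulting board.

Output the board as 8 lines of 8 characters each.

Place B at (2,5); scan 8 dirs for brackets.
Dir NW: first cell '.' (not opp) -> no flip
Dir N: first cell '.' (not opp) -> no flip
Dir NE: first cell '.' (not opp) -> no flip
Dir W: first cell '.' (not opp) -> no flip
Dir E: first cell '.' (not opp) -> no flip
Dir SW: opp run (3,4) capped by B -> flip
Dir S: opp run (3,5), next='.' -> no flip
Dir SE: first cell '.' (not opp) -> no flip
All flips: (3,4)

Answer: ........
..W.....
...W.B..
...BBW..
...BB...
....B...
........
........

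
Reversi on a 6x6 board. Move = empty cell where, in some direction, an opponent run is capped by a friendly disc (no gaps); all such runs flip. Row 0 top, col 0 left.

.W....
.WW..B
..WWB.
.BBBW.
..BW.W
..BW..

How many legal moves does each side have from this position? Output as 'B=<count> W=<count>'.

Answer: B=9 W=9

Derivation:
-- B to move --
(0,0): flips 2 -> legal
(0,2): flips 2 -> legal
(0,3): no bracket -> illegal
(1,0): no bracket -> illegal
(1,3): flips 2 -> legal
(1,4): flips 1 -> legal
(2,0): no bracket -> illegal
(2,1): flips 2 -> legal
(2,5): flips 2 -> legal
(3,5): flips 1 -> legal
(4,4): flips 2 -> legal
(5,4): flips 2 -> legal
(5,5): no bracket -> illegal
B mobility = 9
-- W to move --
(0,4): no bracket -> illegal
(0,5): no bracket -> illegal
(1,3): no bracket -> illegal
(1,4): flips 1 -> legal
(2,0): flips 2 -> legal
(2,1): flips 1 -> legal
(2,5): flips 1 -> legal
(3,0): flips 3 -> legal
(3,5): no bracket -> illegal
(4,0): flips 1 -> legal
(4,1): flips 2 -> legal
(4,4): flips 1 -> legal
(5,1): flips 1 -> legal
W mobility = 9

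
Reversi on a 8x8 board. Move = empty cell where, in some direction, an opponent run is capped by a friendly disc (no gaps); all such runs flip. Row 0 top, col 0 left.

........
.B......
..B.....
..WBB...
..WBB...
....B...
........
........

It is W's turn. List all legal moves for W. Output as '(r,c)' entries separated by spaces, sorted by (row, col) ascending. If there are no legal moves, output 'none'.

Answer: (1,2) (2,4) (3,5) (4,5) (6,5)

Derivation:
(0,0): no bracket -> illegal
(0,1): no bracket -> illegal
(0,2): no bracket -> illegal
(1,0): no bracket -> illegal
(1,2): flips 1 -> legal
(1,3): no bracket -> illegal
(2,0): no bracket -> illegal
(2,1): no bracket -> illegal
(2,3): no bracket -> illegal
(2,4): flips 1 -> legal
(2,5): no bracket -> illegal
(3,1): no bracket -> illegal
(3,5): flips 2 -> legal
(4,5): flips 2 -> legal
(5,2): no bracket -> illegal
(5,3): no bracket -> illegal
(5,5): no bracket -> illegal
(6,3): no bracket -> illegal
(6,4): no bracket -> illegal
(6,5): flips 2 -> legal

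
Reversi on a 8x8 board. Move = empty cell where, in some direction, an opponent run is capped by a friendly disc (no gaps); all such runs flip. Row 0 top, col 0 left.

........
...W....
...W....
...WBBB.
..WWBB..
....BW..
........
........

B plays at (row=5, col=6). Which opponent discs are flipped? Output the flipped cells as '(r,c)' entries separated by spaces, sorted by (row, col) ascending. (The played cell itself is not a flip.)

Answer: (5,5)

Derivation:
Dir NW: first cell 'B' (not opp) -> no flip
Dir N: first cell '.' (not opp) -> no flip
Dir NE: first cell '.' (not opp) -> no flip
Dir W: opp run (5,5) capped by B -> flip
Dir E: first cell '.' (not opp) -> no flip
Dir SW: first cell '.' (not opp) -> no flip
Dir S: first cell '.' (not opp) -> no flip
Dir SE: first cell '.' (not opp) -> no flip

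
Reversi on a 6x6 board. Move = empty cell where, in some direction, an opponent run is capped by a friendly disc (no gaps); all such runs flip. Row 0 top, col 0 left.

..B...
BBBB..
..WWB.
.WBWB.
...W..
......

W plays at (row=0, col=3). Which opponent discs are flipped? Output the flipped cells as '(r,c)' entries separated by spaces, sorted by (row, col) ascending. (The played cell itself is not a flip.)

Answer: (1,3)

Derivation:
Dir NW: edge -> no flip
Dir N: edge -> no flip
Dir NE: edge -> no flip
Dir W: opp run (0,2), next='.' -> no flip
Dir E: first cell '.' (not opp) -> no flip
Dir SW: opp run (1,2), next='.' -> no flip
Dir S: opp run (1,3) capped by W -> flip
Dir SE: first cell '.' (not opp) -> no flip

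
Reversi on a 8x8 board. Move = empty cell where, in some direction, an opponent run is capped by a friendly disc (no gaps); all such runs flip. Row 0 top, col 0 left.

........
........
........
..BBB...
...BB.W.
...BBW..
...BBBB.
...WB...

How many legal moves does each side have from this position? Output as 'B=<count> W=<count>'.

Answer: B=4 W=5

Derivation:
-- B to move --
(3,5): no bracket -> illegal
(3,6): no bracket -> illegal
(3,7): flips 2 -> legal
(4,5): flips 1 -> legal
(4,7): no bracket -> illegal
(5,6): flips 1 -> legal
(5,7): no bracket -> illegal
(6,2): no bracket -> illegal
(7,2): flips 1 -> legal
B mobility = 4
-- W to move --
(2,1): no bracket -> illegal
(2,2): flips 2 -> legal
(2,3): flips 4 -> legal
(2,4): no bracket -> illegal
(2,5): no bracket -> illegal
(3,1): no bracket -> illegal
(3,5): no bracket -> illegal
(4,1): no bracket -> illegal
(4,2): no bracket -> illegal
(4,5): no bracket -> illegal
(5,2): flips 2 -> legal
(5,6): no bracket -> illegal
(5,7): no bracket -> illegal
(6,2): no bracket -> illegal
(6,7): no bracket -> illegal
(7,2): no bracket -> illegal
(7,5): flips 2 -> legal
(7,6): no bracket -> illegal
(7,7): flips 1 -> legal
W mobility = 5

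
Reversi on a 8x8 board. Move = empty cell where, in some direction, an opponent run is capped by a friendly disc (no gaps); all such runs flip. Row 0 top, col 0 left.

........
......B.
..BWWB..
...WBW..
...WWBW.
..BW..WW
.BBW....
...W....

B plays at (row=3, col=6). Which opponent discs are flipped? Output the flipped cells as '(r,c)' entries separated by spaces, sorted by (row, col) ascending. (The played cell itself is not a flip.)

Dir NW: first cell 'B' (not opp) -> no flip
Dir N: first cell '.' (not opp) -> no flip
Dir NE: first cell '.' (not opp) -> no flip
Dir W: opp run (3,5) capped by B -> flip
Dir E: first cell '.' (not opp) -> no flip
Dir SW: first cell 'B' (not opp) -> no flip
Dir S: opp run (4,6) (5,6), next='.' -> no flip
Dir SE: first cell '.' (not opp) -> no flip

Answer: (3,5)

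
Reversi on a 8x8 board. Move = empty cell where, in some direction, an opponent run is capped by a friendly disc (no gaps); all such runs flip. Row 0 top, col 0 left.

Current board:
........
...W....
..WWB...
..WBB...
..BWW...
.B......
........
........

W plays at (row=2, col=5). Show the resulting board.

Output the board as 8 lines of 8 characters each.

Place W at (2,5); scan 8 dirs for brackets.
Dir NW: first cell '.' (not opp) -> no flip
Dir N: first cell '.' (not opp) -> no flip
Dir NE: first cell '.' (not opp) -> no flip
Dir W: opp run (2,4) capped by W -> flip
Dir E: first cell '.' (not opp) -> no flip
Dir SW: opp run (3,4) capped by W -> flip
Dir S: first cell '.' (not opp) -> no flip
Dir SE: first cell '.' (not opp) -> no flip
All flips: (2,4) (3,4)

Answer: ........
...W....
..WWWW..
..WBW...
..BWW...
.B......
........
........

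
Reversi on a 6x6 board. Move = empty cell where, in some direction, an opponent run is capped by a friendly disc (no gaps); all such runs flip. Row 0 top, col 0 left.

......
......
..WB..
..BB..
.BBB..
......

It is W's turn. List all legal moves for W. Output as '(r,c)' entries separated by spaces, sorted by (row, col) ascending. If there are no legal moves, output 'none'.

(1,2): no bracket -> illegal
(1,3): no bracket -> illegal
(1,4): no bracket -> illegal
(2,1): no bracket -> illegal
(2,4): flips 1 -> legal
(3,0): no bracket -> illegal
(3,1): no bracket -> illegal
(3,4): no bracket -> illegal
(4,0): no bracket -> illegal
(4,4): flips 1 -> legal
(5,0): no bracket -> illegal
(5,1): no bracket -> illegal
(5,2): flips 2 -> legal
(5,3): no bracket -> illegal
(5,4): no bracket -> illegal

Answer: (2,4) (4,4) (5,2)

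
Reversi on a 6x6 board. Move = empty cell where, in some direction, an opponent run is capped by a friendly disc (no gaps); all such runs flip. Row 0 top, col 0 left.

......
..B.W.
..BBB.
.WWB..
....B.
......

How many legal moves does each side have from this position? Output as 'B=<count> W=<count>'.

-- B to move --
(0,3): no bracket -> illegal
(0,4): flips 1 -> legal
(0,5): flips 1 -> legal
(1,3): no bracket -> illegal
(1,5): no bracket -> illegal
(2,0): no bracket -> illegal
(2,1): no bracket -> illegal
(2,5): no bracket -> illegal
(3,0): flips 2 -> legal
(4,0): flips 1 -> legal
(4,1): flips 1 -> legal
(4,2): flips 1 -> legal
(4,3): no bracket -> illegal
B mobility = 6
-- W to move --
(0,1): no bracket -> illegal
(0,2): flips 2 -> legal
(0,3): no bracket -> illegal
(1,1): no bracket -> illegal
(1,3): flips 1 -> legal
(1,5): no bracket -> illegal
(2,1): no bracket -> illegal
(2,5): no bracket -> illegal
(3,4): flips 2 -> legal
(3,5): no bracket -> illegal
(4,2): no bracket -> illegal
(4,3): no bracket -> illegal
(4,5): no bracket -> illegal
(5,3): no bracket -> illegal
(5,4): no bracket -> illegal
(5,5): no bracket -> illegal
W mobility = 3

Answer: B=6 W=3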